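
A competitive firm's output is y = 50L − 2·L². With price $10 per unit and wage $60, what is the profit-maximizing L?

L* = 11

The marginal product of L is MP_L = 50 − 4L.
A price-taking firm hires until the value of the marginal product equals the wage: P·MP_L = w, so 10·(50 − 4L) = 60.
Then 50 − 4L = 6, giving L = 11.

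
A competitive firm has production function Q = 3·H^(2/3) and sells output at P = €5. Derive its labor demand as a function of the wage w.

H(w) = 1000/w³

MP_H = (2/3)·3·H^(-1/3) = 2·H^(-1/3).
Setting P·MP_H = w: 10·H^(-1/3) = w.
Solving for H: H^(-1/3) = w/10, so H = (10/w)^(3).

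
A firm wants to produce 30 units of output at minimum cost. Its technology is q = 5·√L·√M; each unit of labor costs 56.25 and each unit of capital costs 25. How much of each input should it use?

Cost minimization requires the marginal rate of technical substitution to equal the input-price ratio: MP_L/MP_M = w/r.
Here MP_L/MP_M = (1/2)·(M/L)/(1/2) = (M/L). Setting this equal to 56.25/25 = 2.25 gives M = 2.25L.
Substituting into q = 30: 5·L^(1/2)·(2.25L)^(1/2) = 30.
Solving, L = 4 and M = 9.

L* = 4, M* = 9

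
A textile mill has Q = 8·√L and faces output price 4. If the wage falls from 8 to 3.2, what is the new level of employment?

L* = 25

From P·MP_L = w with MP_L = 4·L^(-1/2), the labor demand is L(w) = (16/w)^(2).
At w = 8: L = 4. At w = 3.2: L = 25.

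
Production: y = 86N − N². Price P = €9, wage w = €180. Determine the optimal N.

N* = 33

The marginal product of N is MP_N = 86 − 2N.
A price-taking firm hires until the value of the marginal product equals the wage: P·MP_N = w, so 9·(86 − 2N) = 180.
Then 86 − 2N = 20, giving N = 33.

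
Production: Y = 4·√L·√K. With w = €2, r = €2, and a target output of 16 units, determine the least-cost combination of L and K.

L* = 4, K* = 4

Cost minimization requires the marginal rate of technical substitution to equal the input-price ratio: MP_L/MP_K = w/r.
Here MP_L/MP_K = (1/2)·(K/L)/(1/2) = (K/L). Setting this equal to 2/2 = 1 gives K = L.
Substituting into Y = 16: 4·L^(1/2)·(L)^(1/2) = 16.
Solving, L = 4 and K = 4.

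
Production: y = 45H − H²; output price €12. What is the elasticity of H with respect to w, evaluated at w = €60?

ε = -0.125

From P·MP_H = w with MP_H = 45 − 2H, labor demand is H(w) = (45 − w/12)/2.
dH/dw = −1/(24) = -1/24.
At w = 60, H = 20, so ε = (dH/dw)·(w/H) = (-1/24)·(60/20) = -0.125.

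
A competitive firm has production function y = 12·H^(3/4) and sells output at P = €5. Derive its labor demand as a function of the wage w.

MP_H = (3/4)·12·H^(-1/4) = 9·H^(-1/4).
Setting P·MP_H = w: 45·H^(-1/4) = w.
Solving for H: H^(-1/4) = w/45, so H = (45/w)^(4).

H(w) = 4100625/w^(4)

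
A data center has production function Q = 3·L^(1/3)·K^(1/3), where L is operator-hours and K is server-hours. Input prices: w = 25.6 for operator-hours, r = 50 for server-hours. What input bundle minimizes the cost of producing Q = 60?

Cost minimization requires the marginal rate of technical substitution to equal the input-price ratio: MP_L/MP_K = w/r.
Here MP_L/MP_K = (1/3)·(K/L)/(1/3) = (K/L). Setting this equal to 25.6/50 = 0.512 gives K = 0.512L.
Substituting into Q = 60: 3·L^(1/3)·(0.512L)^(1/3) = 60.
Solving, L = 125 and K = 64.

L* = 125, K* = 64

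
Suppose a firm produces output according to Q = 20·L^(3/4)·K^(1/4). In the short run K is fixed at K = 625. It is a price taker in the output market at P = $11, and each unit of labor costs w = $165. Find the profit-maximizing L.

With K = 625, MP_L = (3/4)·20·L^(-1/4)·625^(1/4) = 75·L^(-1/4).
Profit maximization for a price taker requires P·MP_L = w: 11·75·L^(-1/4) = 165.
So L^(-1/4) = 0.2, which gives L = 625.

L* = 625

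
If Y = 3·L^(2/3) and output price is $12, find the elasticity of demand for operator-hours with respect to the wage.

MP_L = (2/3)·3·L^(-1/3), so P·MP_L = w gives 24·L^(-1/3) = w.
Solving, L(w) = (24/w)^(3). This is a constant-elasticity form: L ∝ w^(−3), so ε = −3.

ε = -3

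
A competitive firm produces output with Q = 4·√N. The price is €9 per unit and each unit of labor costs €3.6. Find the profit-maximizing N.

MP_N = (1/2)·4·N^(-1/2) = 2·N^(-1/2).
Profit maximization for a price taker requires P·MP_N = w: 9·2·N^(-1/2) = 3.6.
So N^(-1/2) = 0.2, which gives N = 25.

N* = 25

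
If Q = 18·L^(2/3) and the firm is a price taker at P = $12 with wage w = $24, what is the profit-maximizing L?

MP_L = (2/3)·18·L^(-1/3) = 12·L^(-1/3).
Profit maximization for a price taker requires P·MP_L = w: 12·12·L^(-1/3) = 24.
So L^(-1/3) = 1/6, which gives L = 216.

L* = 216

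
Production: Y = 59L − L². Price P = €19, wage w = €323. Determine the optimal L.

The marginal product of L is MP_L = 59 − 2L.
A price-taking firm hires until the value of the marginal product equals the wage: P·MP_L = w, so 19·(59 − 2L) = 323.
Then 59 − 2L = 17, giving L = 21.

L* = 21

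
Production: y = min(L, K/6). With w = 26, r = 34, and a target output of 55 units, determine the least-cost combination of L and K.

With a fixed-proportions technology, the cost-minimizing bundle uses no slack in either input: L = K/6 = y.
So L = 55 and K = 6·55 = 330.

L* = 55, K* = 330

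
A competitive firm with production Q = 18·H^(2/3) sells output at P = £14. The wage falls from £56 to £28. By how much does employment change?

From P·MP_H = w with MP_H = 12·H^(-1/3), the labor demand is H(w) = (168/w)^(3).
At w = 56: H = 27. At w = 28: H = 216.
ΔH = 216 − 27 = 189.

ΔH = 189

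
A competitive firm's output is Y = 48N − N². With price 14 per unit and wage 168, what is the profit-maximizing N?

The marginal product of N is MP_N = 48 − 2N.
A price-taking firm hires until the value of the marginal product equals the wage: P·MP_N = w, so 14·(48 − 2N) = 168.
Then 48 − 2N = 12, giving N = 18.

N* = 18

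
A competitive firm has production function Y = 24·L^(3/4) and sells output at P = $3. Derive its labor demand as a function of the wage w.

L(w) = 8503056/w^(4)

MP_L = (3/4)·24·L^(-1/4) = 18·L^(-1/4).
Setting P·MP_L = w: 54·L^(-1/4) = w.
Solving for L: L^(-1/4) = w/54, so L = (54/w)^(4).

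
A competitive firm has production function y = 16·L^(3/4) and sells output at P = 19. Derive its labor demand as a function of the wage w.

L(w) = (228/w)^(4)

MP_L = (3/4)·16·L^(-1/4) = 12·L^(-1/4).
Setting P·MP_L = w: 228·L^(-1/4) = w.
Solving for L: L^(-1/4) = w/228, so L = (228/w)^(4).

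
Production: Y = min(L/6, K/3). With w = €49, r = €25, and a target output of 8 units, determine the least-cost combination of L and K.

With a fixed-proportions technology, the cost-minimizing bundle uses no slack in either input: L/6 = K/3 = Y.
So L = 6·8 = 48 and K = 3·8 = 24.

L* = 48, K* = 24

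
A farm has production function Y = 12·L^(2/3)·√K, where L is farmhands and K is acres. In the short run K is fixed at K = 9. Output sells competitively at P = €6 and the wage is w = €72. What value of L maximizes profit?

L* = 8

With K = 9, MP_L = (2/3)·12·L^(-1/3)·9^(1/2) = 24·L^(-1/3).
Profit maximization for a price taker requires P·MP_L = w: 6·24·L^(-1/3) = 72.
So L^(-1/3) = 0.5, which gives L = 8.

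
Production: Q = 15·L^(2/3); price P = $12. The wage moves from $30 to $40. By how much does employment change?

ΔL = -37

From P·MP_L = w with MP_L = 10·L^(-1/3), the labor demand is L(w) = (120/w)^(3).
At w = 30: L = 64. At w = 40: L = 27.
ΔL = 27 − 64 = -37.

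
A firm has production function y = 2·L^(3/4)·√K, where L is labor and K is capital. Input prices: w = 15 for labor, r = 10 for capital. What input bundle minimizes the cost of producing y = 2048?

L* = 256, K* = 256

Cost minimization requires the marginal rate of technical substitution to equal the input-price ratio: MP_L/MP_K = w/r.
Here MP_L/MP_K = (3/4)·(K/L)/(1/2) = 1.5·(K/L). Setting this equal to 15/10 = 1.5 gives K = L.
Substituting into y = 2048: 2·L^(3/4)·(L)^(1/2) = 2048.
Solving, L = 256 and K = 256.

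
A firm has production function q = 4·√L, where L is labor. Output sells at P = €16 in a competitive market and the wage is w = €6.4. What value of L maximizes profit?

L* = 25

MP_L = (1/2)·4·L^(-1/2) = 2·L^(-1/2).
Profit maximization for a price taker requires P·MP_L = w: 16·2·L^(-1/2) = 6.4.
So L^(-1/2) = 0.2, which gives L = 25.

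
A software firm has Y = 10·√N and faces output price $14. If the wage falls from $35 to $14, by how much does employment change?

ΔN = 21

From P·MP_N = w with MP_N = 5·N^(-1/2), the labor demand is N(w) = (70/w)^(2).
At w = 35: N = 4. At w = 14: N = 25.
ΔN = 25 − 4 = 21.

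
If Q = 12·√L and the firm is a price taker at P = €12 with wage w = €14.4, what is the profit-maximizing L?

L* = 25

MP_L = (1/2)·12·L^(-1/2) = 6·L^(-1/2).
Profit maximization for a price taker requires P·MP_L = w: 12·6·L^(-1/2) = 14.4.
So L^(-1/2) = 0.2, which gives L = 25.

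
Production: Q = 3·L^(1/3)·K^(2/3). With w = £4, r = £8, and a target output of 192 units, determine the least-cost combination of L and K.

L* = 64, K* = 64

Cost minimization requires the marginal rate of technical substitution to equal the input-price ratio: MP_L/MP_K = w/r.
Here MP_L/MP_K = (1/3)·(K/L)/(2/3) = 0.5·(K/L). Setting this equal to 4/8 = 0.5 gives K = L.
Substituting into Q = 192: 3·L^(1/3)·(L)^(2/3) = 192.
Solving, L = 64 and K = 64.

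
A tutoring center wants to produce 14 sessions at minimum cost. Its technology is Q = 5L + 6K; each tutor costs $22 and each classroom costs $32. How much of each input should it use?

The inputs are perfect substitutes, so the firm uses whichever has the lower cost per unit of output.
Cost per unit of output via L is w/5 = 4.4; via K it is r/6 = 16/3. L is cheaper.
Producing Q = 14 with L alone: L = 2.8, K = 0.

L* = 2.8, K* = 0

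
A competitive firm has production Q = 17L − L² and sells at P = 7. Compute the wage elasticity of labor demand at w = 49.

From P·MP_L = w with MP_L = 17 − 2L, labor demand is L(w) = (17 − w/7)/2.
dL/dw = −1/(14) = -1/14.
At w = 49, L = 5, so ε = (dL/dw)·(w/L) = (-1/14)·(49/5) = -0.7.

ε = -0.7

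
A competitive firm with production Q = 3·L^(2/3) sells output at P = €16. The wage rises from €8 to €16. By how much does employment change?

From P·MP_L = w with MP_L = 2·L^(-1/3), the labor demand is L(w) = (32/w)^(3).
At w = 8: L = 64. At w = 16: L = 8.
ΔL = 8 − 64 = -56.

ΔL = -56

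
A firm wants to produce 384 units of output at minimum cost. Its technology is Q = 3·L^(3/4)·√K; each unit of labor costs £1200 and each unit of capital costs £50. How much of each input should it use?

L* = 16, K* = 256

Cost minimization requires the marginal rate of technical substitution to equal the input-price ratio: MP_L/MP_K = w/r.
Here MP_L/MP_K = (3/4)·(K/L)/(1/2) = 1.5·(K/L). Setting this equal to 1200/50 = 24 gives K = 16L.
Substituting into Q = 384: 3·L^(3/4)·(16L)^(1/2) = 384.
Solving, L = 16 and K = 256.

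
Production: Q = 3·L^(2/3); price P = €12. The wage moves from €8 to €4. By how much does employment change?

ΔL = 189

From P·MP_L = w with MP_L = 2·L^(-1/3), the labor demand is L(w) = (24/w)^(3).
At w = 8: L = 27. At w = 4: L = 216.
ΔL = 216 − 27 = 189.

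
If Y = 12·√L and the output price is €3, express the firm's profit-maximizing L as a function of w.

MP_L = (1/2)·12·L^(-1/2) = 6·L^(-1/2).
Setting P·MP_L = w: 18·L^(-1/2) = w.
Solving for L: L^(-1/2) = w/18, so L = (18/w)^(2).

L(w) = 324/w²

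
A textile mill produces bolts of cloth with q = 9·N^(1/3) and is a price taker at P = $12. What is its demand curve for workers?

MP_N = (1/3)·9·N^(-2/3) = 3·N^(-2/3).
Setting P·MP_N = w: 36·N^(-2/3) = w.
Solving for N: N^(-2/3) = w/36, so N = (36/w)^(3/2).

N(w) = (36/w)^(3/2)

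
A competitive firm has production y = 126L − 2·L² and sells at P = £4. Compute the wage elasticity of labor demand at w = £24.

From P·MP_L = w with MP_L = 126 − 4L, labor demand is L(w) = (126 − w/4)/4.
dL/dw = −1/(16) = -0.0625.
At w = 24, L = 30, so ε = (dL/dw)·(w/L) = (-0.0625)·(24/30) = -0.05.

ε = -0.05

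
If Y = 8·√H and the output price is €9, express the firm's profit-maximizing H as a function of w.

MP_H = (1/2)·8·H^(-1/2) = 4·H^(-1/2).
Setting P·MP_H = w: 36·H^(-1/2) = w.
Solving for H: H^(-1/2) = w/36, so H = (36/w)^(2).

H(w) = 1296/w²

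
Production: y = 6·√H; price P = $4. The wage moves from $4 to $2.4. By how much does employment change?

ΔH = 16

From P·MP_H = w with MP_H = 3·H^(-1/2), the labor demand is H(w) = (12/w)^(2).
At w = 4: H = 9. At w = 2.4: H = 25.
ΔH = 25 − 9 = 16.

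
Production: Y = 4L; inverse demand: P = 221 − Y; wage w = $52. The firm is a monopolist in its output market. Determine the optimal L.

L* = 26

Marginal revenue from the inverse demand is MR = 221 − 2Y.
The marginal product is MP_L = 4.
A monopolist hires until marginal revenue product equals the wage: MR·MP_L = w.
(221 − 8L)·4 = 52, so L = 26.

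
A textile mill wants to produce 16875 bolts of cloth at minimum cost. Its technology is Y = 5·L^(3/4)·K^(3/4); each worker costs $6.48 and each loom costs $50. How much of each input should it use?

Cost minimization requires the marginal rate of technical substitution to equal the input-price ratio: MP_L/MP_K = w/r.
Here MP_L/MP_K = (3/4)·(K/L)/(3/4) = (K/L). Setting this equal to 6.48/50 = 0.1296 gives K = 0.1296L.
Substituting into Y = 16875: 5·L^(3/4)·(0.1296L)^(3/4) = 16875.
Solving, L = 625 and K = 81.

L* = 625, K* = 81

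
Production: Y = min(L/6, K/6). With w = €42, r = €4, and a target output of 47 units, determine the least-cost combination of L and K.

With a fixed-proportions technology, the cost-minimizing bundle uses no slack in either input: L/6 = K/6 = Y.
So L = 6·47 = 282 and K = 6·47 = 282.

L* = 282, K* = 282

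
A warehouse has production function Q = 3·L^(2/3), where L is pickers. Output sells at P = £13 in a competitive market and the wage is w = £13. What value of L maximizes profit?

L* = 8

MP_L = (2/3)·3·L^(-1/3) = 2·L^(-1/3).
Profit maximization for a price taker requires P·MP_L = w: 13·2·L^(-1/3) = 13.
So L^(-1/3) = 0.5, which gives L = 8.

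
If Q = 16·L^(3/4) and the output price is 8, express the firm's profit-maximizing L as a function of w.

L(w) = (96/w)^(4)

MP_L = (3/4)·16·L^(-1/4) = 12·L^(-1/4).
Setting P·MP_L = w: 96·L^(-1/4) = w.
Solving for L: L^(-1/4) = w/96, so L = (96/w)^(4).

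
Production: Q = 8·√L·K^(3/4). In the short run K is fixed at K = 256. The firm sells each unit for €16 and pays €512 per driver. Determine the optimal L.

L* = 64

With K = 256, MP_L = (1/2)·8·L^(-1/2)·256^(3/4) = 256·L^(-1/2).
Profit maximization for a price taker requires P·MP_L = w: 16·256·L^(-1/2) = 512.
So L^(-1/2) = 0.125, which gives L = 64.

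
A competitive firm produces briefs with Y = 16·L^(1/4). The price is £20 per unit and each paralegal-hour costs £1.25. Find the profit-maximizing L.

L* = 256

MP_L = (1/4)·16·L^(-3/4) = 4·L^(-3/4).
Profit maximization for a price taker requires P·MP_L = w: 20·4·L^(-3/4) = 1.25.
So L^(-3/4) = 0.015625, which gives L = 256.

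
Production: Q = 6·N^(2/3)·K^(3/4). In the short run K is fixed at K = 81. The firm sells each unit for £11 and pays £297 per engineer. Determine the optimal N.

With K = 81, MP_N = (2/3)·6·N^(-1/3)·81^(3/4) = 108·N^(-1/3).
Profit maximization for a price taker requires P·MP_N = w: 11·108·N^(-1/3) = 297.
So N^(-1/3) = 0.25, which gives N = 64.

N* = 64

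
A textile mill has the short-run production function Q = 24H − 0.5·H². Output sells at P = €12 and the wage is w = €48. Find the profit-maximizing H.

H* = 20

The marginal product of H is MP_H = 24 − H.
A price-taking firm hires until the value of the marginal product equals the wage: P·MP_H = w, so 12·(24 − H) = 48.
Then 24 − H = 4, giving H = 20.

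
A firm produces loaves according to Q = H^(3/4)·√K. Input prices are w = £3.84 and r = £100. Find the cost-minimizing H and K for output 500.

Cost minimization requires the marginal rate of technical substitution to equal the input-price ratio: MP_H/MP_K = w/r.
Here MP_H/MP_K = (3/4)·(K/H)/(1/2) = 1.5·(K/H). Setting this equal to 3.84/100 = 0.0384 gives K = 0.0256H.
Substituting into Q = 500: H^(3/4)·(0.0256H)^(1/2) = 500.
Solving, H = 625 and K = 16.

H* = 625, K* = 16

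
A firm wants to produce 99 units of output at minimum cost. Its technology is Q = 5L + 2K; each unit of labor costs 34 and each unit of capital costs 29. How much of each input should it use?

L* = 19.8, K* = 0

The inputs are perfect substitutes, so the firm uses whichever has the lower cost per unit of output.
Cost per unit of output via L is w/5 = 6.8; via K it is r/2 = 14.5. L is cheaper.
Producing Q = 99 with L alone: L = 19.8, K = 0.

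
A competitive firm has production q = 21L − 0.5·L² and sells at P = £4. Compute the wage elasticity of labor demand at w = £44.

ε = -1.1

From P·MP_L = w with MP_L = 21 − L, labor demand is L(w) = 21 − w/4.
dL/dw = −1/(4) = -0.25.
At w = 44, L = 10, so ε = (dL/dw)·(w/L) = (-0.25)·(44/10) = -1.1.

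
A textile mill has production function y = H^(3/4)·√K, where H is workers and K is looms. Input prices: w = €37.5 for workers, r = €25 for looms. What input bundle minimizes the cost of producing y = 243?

H* = 81, K* = 81

Cost minimization requires the marginal rate of technical substitution to equal the input-price ratio: MP_H/MP_K = w/r.
Here MP_H/MP_K = (3/4)·(K/H)/(1/2) = 1.5·(K/H). Setting this equal to 37.5/25 = 1.5 gives K = H.
Substituting into y = 243: H^(3/4)·(H)^(1/2) = 243.
Solving, H = 81 and K = 81.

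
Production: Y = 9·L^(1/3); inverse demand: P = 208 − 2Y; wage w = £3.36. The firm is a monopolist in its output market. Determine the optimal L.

Marginal revenue from the inverse demand is MR = 208 − 4Y.
The marginal product is MP_L = 3·L^(-2/3).
A monopolist hires until marginal revenue product equals the wage: MR·MP_L = w.
At L, Y = 9·L^(1/3). Substituting and solving: (208 − 36·L^(1/3))·3·L^(-2/3) = 3.36 gives L = 125.

L* = 125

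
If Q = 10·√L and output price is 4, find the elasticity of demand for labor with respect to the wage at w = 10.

MP_L = (1/2)·10·L^(-1/2), so P·MP_L = w gives 20·L^(-1/2) = w.
Solving, L(w) = (20/w)^(2). This is a constant-elasticity form: L ∝ w^(−2), so ε = −2.

ε = -2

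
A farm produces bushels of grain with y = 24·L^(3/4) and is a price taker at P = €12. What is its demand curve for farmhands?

L(w) = (216/w)^(4)

MP_L = (3/4)·24·L^(-1/4) = 18·L^(-1/4).
Setting P·MP_L = w: 216·L^(-1/4) = w.
Solving for L: L^(-1/4) = w/216, so L = (216/w)^(4).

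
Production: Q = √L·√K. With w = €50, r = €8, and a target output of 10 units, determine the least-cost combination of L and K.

Cost minimization requires the marginal rate of technical substitution to equal the input-price ratio: MP_L/MP_K = w/r.
Here MP_L/MP_K = (1/2)·(K/L)/(1/2) = (K/L). Setting this equal to 50/8 = 6.25 gives K = 6.25L.
Substituting into Q = 10: L^(1/2)·(6.25L)^(1/2) = 10.
Solving, L = 4 and K = 25.

L* = 4, K* = 25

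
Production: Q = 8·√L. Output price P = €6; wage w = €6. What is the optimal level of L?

L* = 16

MP_L = (1/2)·8·L^(-1/2) = 4·L^(-1/2).
Profit maximization for a price taker requires P·MP_L = w: 6·4·L^(-1/2) = 6.
So L^(-1/2) = 0.25, which gives L = 16.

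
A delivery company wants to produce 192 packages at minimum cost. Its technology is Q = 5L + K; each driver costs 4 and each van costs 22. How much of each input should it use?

The inputs are perfect substitutes, so the firm uses whichever has the lower cost per unit of output.
Cost per unit of output via L is 0.8; via K it is 22. L is cheaper.
Producing Q = 192 with L alone: L = 38.4, K = 0.

L* = 38.4, K* = 0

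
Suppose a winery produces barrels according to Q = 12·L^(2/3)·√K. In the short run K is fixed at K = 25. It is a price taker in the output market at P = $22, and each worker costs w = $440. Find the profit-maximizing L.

L* = 8

With K = 25, MP_L = (2/3)·12·L^(-1/3)·25^(1/2) = 40·L^(-1/3).
Profit maximization for a price taker requires P·MP_L = w: 22·40·L^(-1/3) = 440.
So L^(-1/3) = 0.5, which gives L = 8.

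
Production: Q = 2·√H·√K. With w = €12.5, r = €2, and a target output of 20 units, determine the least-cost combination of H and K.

Cost minimization requires the marginal rate of technical substitution to equal the input-price ratio: MP_H/MP_K = w/r.
Here MP_H/MP_K = (1/2)·(K/H)/(1/2) = (K/H). Setting this equal to 12.5/2 = 6.25 gives K = 6.25H.
Substituting into Q = 20: 2·H^(1/2)·(6.25H)^(1/2) = 20.
Solving, H = 4 and K = 25.

H* = 4, K* = 25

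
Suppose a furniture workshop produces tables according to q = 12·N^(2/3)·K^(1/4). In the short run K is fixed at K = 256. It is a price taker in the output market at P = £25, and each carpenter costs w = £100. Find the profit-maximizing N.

N* = 512

With K = 256, MP_N = (2/3)·12·N^(-1/3)·256^(1/4) = 32·N^(-1/3).
Profit maximization for a price taker requires P·MP_N = w: 25·32·N^(-1/3) = 100.
So N^(-1/3) = 0.125, which gives N = 512.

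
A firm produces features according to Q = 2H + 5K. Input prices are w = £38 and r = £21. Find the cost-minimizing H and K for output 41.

The inputs are perfect substitutes, so the firm uses whichever has the lower cost per unit of output.
Cost per unit of output via H is w/2 = 19; via K it is r/5 = 4.2. K is cheaper.
Producing Q = 41 with K alone: H = 0, K = 8.2.

H* = 0, K* = 8.2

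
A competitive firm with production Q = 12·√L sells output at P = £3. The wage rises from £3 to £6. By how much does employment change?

From P·MP_L = w with MP_L = 6·L^(-1/2), the labor demand is L(w) = (18/w)^(2).
At w = 3: L = 36. At w = 6: L = 9.
ΔL = 9 − 36 = -27.

ΔL = -27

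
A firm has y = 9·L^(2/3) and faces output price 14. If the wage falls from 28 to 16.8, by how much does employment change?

From P·MP_L = w with MP_L = 6·L^(-1/3), the labor demand is L(w) = (84/w)^(3).
At w = 28: L = 27. At w = 16.8: L = 125.
ΔL = 125 − 27 = 98.

ΔL = 98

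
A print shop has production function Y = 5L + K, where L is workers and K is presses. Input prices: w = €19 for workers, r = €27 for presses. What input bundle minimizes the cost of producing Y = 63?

L* = 12.6, K* = 0

The inputs are perfect substitutes, so the firm uses whichever has the lower cost per unit of output.
Cost per unit of output via L is 3.8; via K it is 27. L is cheaper.
Producing Y = 63 with L alone: L = 12.6, K = 0.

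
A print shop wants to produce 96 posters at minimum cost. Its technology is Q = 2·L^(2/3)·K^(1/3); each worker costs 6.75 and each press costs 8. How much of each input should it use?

L* = 64, K* = 27

Cost minimization requires the marginal rate of technical substitution to equal the input-price ratio: MP_L/MP_K = w/r.
Here MP_L/MP_K = (2/3)·(K/L)/(1/3) = 2·(K/L). Setting this equal to 6.75/8 = 0.84375 gives K = 0.421875L.
Substituting into Q = 96: 2·L^(2/3)·(0.421875L)^(1/3) = 96.
Solving, L = 64 and K = 27.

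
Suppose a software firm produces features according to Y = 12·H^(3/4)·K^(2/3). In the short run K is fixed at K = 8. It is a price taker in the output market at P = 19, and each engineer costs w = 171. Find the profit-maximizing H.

H* = 256

With K = 8, MP_H = (3/4)·12·H^(-1/4)·8^(2/3) = 36·H^(-1/4).
Profit maximization for a price taker requires P·MP_H = w: 19·36·H^(-1/4) = 171.
So H^(-1/4) = 0.25, which gives H = 256.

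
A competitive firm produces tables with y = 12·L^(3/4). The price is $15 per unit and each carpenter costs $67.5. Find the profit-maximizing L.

MP_L = (3/4)·12·L^(-1/4) = 9·L^(-1/4).
Profit maximization for a price taker requires P·MP_L = w: 15·9·L^(-1/4) = 67.5.
So L^(-1/4) = 0.5, which gives L = 16.

L* = 16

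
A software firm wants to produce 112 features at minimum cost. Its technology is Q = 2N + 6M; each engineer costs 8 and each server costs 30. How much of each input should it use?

N* = 56, M* = 0

The inputs are perfect substitutes, so the firm uses whichever has the lower cost per unit of output.
Cost per unit of output via N is w/2 = 4; via M it is r/6 = 5. N is cheaper.
Producing Q = 112 with N alone: N = 56, M = 0.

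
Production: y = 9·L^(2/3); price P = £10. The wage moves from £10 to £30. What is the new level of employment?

From P·MP_L = w with MP_L = 6·L^(-1/3), the labor demand is L(w) = (60/w)^(3).
At w = 10: L = 216. At w = 30: L = 8.

L* = 8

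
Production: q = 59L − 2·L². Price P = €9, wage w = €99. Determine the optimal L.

The marginal product of L is MP_L = 59 − 4L.
A price-taking firm hires until the value of the marginal product equals the wage: P·MP_L = w, so 9·(59 − 4L) = 99.
Then 59 − 4L = 11, giving L = 12.

L* = 12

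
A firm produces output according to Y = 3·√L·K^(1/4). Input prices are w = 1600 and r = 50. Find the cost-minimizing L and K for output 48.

L* = 16, K* = 256

Cost minimization requires the marginal rate of technical substitution to equal the input-price ratio: MP_L/MP_K = w/r.
Here MP_L/MP_K = (1/2)·(K/L)/(1/4) = 2·(K/L). Setting this equal to 1600/50 = 32 gives K = 16L.
Substituting into Y = 48: 3·L^(1/2)·(16L)^(1/4) = 48.
Solving, L = 16 and K = 256.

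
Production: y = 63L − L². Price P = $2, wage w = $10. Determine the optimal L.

The marginal product of L is MP_L = 63 − 2L.
A price-taking firm hires until the value of the marginal product equals the wage: P·MP_L = w, so 2·(63 − 2L) = 10.
Then 63 − 2L = 5, giving L = 29.

L* = 29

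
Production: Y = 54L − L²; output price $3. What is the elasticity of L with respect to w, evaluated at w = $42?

From P·MP_L = w with MP_L = 54 − 2L, labor demand is L(w) = (54 − w/3)/2.
dL/dw = −1/(6) = -1/6.
At w = 42, L = 20, so ε = (dL/dw)·(w/L) = (-1/6)·(42/20) = -0.35.

ε = -0.35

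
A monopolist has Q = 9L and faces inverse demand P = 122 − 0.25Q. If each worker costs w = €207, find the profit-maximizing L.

L* = 22

Marginal revenue from the inverse demand is MR = 122 − 0.5Q.
The marginal product is MP_L = 9.
A monopolist hires until marginal revenue product equals the wage: MR·MP_L = w.
(122 − 4.5L)·9 = 207, so L = 22.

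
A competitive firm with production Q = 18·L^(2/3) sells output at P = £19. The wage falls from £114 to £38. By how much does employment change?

From P·MP_L = w with MP_L = 12·L^(-1/3), the labor demand is L(w) = (228/w)^(3).
At w = 114: L = 8. At w = 38: L = 216.
ΔL = 216 − 8 = 208.

ΔL = 208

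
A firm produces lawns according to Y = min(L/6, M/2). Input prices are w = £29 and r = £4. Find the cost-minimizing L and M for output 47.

With a fixed-proportions technology, the cost-minimizing bundle uses no slack in either input: L/6 = M/2 = Y.
So L = 6·47 = 282 and M = 2·47 = 94.

L* = 282, M* = 94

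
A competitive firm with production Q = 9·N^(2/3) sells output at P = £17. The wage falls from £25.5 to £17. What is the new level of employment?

N* = 216

From P·MP_N = w with MP_N = 6·N^(-1/3), the labor demand is N(w) = (102/w)^(3).
At w = 25.5: N = 64. At w = 17: N = 216.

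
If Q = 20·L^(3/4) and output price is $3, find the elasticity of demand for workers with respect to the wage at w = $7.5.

ε = -4

MP_L = (3/4)·20·L^(-1/4), so P·MP_L = w gives 45·L^(-1/4) = w.
Solving, L(w) = (45/w)^(4). This is a constant-elasticity form: L ∝ w^(−4), so ε = −4.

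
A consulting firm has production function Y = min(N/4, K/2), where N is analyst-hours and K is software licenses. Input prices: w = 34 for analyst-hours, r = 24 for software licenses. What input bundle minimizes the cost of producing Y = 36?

With a fixed-proportions technology, the cost-minimizing bundle uses no slack in either input: N/4 = K/2 = Y.
So N = 4·36 = 144 and K = 2·36 = 72.

N* = 144, K* = 72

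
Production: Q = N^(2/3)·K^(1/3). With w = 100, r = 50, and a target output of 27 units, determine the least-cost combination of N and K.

N* = 27, K* = 27

Cost minimization requires the marginal rate of technical substitution to equal the input-price ratio: MP_N/MP_K = w/r.
Here MP_N/MP_K = (2/3)·(K/N)/(1/3) = 2·(K/N). Setting this equal to 100/50 = 2 gives K = N.
Substituting into Q = 27: N^(2/3)·(N)^(1/3) = 27.
Solving, N = 27 and K = 27.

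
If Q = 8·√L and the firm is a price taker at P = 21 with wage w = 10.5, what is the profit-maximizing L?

L* = 64

MP_L = (1/2)·8·L^(-1/2) = 4·L^(-1/2).
Profit maximization for a price taker requires P·MP_L = w: 21·4·L^(-1/2) = 10.5.
So L^(-1/2) = 0.125, which gives L = 64.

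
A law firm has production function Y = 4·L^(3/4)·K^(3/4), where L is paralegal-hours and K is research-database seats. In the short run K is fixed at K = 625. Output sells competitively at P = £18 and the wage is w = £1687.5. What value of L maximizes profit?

L* = 256

With K = 625, MP_L = (3/4)·4·L^(-1/4)·625^(3/4) = 375·L^(-1/4).
Profit maximization for a price taker requires P·MP_L = w: 18·375·L^(-1/4) = 1687.5.
So L^(-1/4) = 0.25, which gives L = 256.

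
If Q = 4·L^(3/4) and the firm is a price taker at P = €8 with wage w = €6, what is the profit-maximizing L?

L* = 256

MP_L = (3/4)·4·L^(-1/4) = 3·L^(-1/4).
Profit maximization for a price taker requires P·MP_L = w: 8·3·L^(-1/4) = 6.
So L^(-1/4) = 0.25, which gives L = 256.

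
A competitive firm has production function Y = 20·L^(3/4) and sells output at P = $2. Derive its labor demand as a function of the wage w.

L(w) = 810000/w^(4)

MP_L = (3/4)·20·L^(-1/4) = 15·L^(-1/4).
Setting P·MP_L = w: 30·L^(-1/4) = w.
Solving for L: L^(-1/4) = w/30, so L = (30/w)^(4).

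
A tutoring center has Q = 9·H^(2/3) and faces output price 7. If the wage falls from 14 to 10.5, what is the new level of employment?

H* = 64

From P·MP_H = w with MP_H = 6·H^(-1/3), the labor demand is H(w) = (42/w)^(3).
At w = 14: H = 27. At w = 10.5: H = 64.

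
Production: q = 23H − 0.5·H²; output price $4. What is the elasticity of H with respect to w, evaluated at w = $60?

From P·MP_H = w with MP_H = 23 − H, labor demand is H(w) = 23 − w/4.
dH/dw = −1/(4) = -0.25.
At w = 60, H = 8, so ε = (dH/dw)·(w/H) = (-0.25)·(60/8) = -1.875.

ε = -1.875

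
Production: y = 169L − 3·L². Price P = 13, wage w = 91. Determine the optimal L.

The marginal product of L is MP_L = 169 − 6L.
A price-taking firm hires until the value of the marginal product equals the wage: P·MP_L = w, so 13·(169 − 6L) = 91.
Then 169 − 6L = 7, giving L = 27.

L* = 27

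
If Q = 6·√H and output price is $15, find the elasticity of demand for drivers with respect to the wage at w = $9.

MP_H = (1/2)·6·H^(-1/2), so P·MP_H = w gives 45·H^(-1/2) = w.
Solving, H(w) = (45/w)^(2). This is a constant-elasticity form: H ∝ w^(−2), so ε = −2.

ε = -2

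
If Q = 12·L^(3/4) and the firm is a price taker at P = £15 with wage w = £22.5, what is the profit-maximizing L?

L* = 1296

MP_L = (3/4)·12·L^(-1/4) = 9·L^(-1/4).
Profit maximization for a price taker requires P·MP_L = w: 15·9·L^(-1/4) = 22.5.
So L^(-1/4) = 1/6, which gives L = 1296.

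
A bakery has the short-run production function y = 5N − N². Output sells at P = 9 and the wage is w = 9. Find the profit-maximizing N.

N* = 2

The marginal product of N is MP_N = 5 − 2N.
A price-taking firm hires until the value of the marginal product equals the wage: P·MP_N = w, so 9·(5 − 2N) = 9.
Then 5 − 2N = 1, giving N = 2.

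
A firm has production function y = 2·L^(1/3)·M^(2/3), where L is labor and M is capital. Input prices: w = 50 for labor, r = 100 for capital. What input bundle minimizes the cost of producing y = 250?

L* = 125, M* = 125

Cost minimization requires the marginal rate of technical substitution to equal the input-price ratio: MP_L/MP_M = w/r.
Here MP_L/MP_M = (1/3)·(M/L)/(2/3) = 0.5·(M/L). Setting this equal to 50/100 = 0.5 gives M = L.
Substituting into y = 250: 2·L^(1/3)·(L)^(2/3) = 250.
Solving, L = 125 and M = 125.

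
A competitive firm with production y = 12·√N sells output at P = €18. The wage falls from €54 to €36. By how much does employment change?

From P·MP_N = w with MP_N = 6·N^(-1/2), the labor demand is N(w) = (108/w)^(2).
At w = 54: N = 4. At w = 36: N = 9.
ΔN = 9 − 4 = 5.

ΔN = 5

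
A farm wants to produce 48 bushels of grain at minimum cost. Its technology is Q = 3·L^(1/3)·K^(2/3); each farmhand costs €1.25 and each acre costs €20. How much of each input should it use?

L* = 64, K* = 8

Cost minimization requires the marginal rate of technical substitution to equal the input-price ratio: MP_L/MP_K = w/r.
Here MP_L/MP_K = (1/3)·(K/L)/(2/3) = 0.5·(K/L). Setting this equal to 1.25/20 = 0.0625 gives K = 0.125L.
Substituting into Q = 48: 3·L^(1/3)·(0.125L)^(2/3) = 48.
Solving, L = 64 and K = 8.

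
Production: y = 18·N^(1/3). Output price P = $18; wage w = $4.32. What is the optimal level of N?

N* = 125

MP_N = (1/3)·18·N^(-2/3) = 6·N^(-2/3).
Profit maximization for a price taker requires P·MP_N = w: 18·6·N^(-2/3) = 4.32.
So N^(-2/3) = 0.04, which gives N = 125.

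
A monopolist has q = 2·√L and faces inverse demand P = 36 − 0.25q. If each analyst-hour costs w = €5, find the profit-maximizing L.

Marginal revenue from the inverse demand is MR = 36 − 0.5q.
The marginal product is MP_L = L^(-1/2).
A monopolist hires until marginal revenue product equals the wage: MR·MP_L = w.
At L, q = 2·√L. Substituting and solving: (36 − √L)·L^(-1/2) = 5 gives L = 36.

L* = 36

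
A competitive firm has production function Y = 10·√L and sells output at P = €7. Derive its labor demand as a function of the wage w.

L(w) = 1225/w²

MP_L = (1/2)·10·L^(-1/2) = 5·L^(-1/2).
Setting P·MP_L = w: 35·L^(-1/2) = w.
Solving for L: L^(-1/2) = w/35, so L = (35/w)^(2).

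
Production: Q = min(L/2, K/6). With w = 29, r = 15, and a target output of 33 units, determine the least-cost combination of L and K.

With a fixed-proportions technology, the cost-minimizing bundle uses no slack in either input: L/2 = K/6 = Q.
So L = 2·33 = 66 and K = 6·33 = 198.

L* = 66, K* = 198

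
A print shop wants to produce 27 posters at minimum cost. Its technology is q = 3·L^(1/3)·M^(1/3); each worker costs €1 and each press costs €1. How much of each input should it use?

L* = 27, M* = 27

Cost minimization requires the marginal rate of technical substitution to equal the input-price ratio: MP_L/MP_M = w/r.
Here MP_L/MP_M = (1/3)·(M/L)/(1/3) = (M/L). Setting this equal to 1/1 = 1 gives M = L.
Substituting into q = 27: 3·L^(1/3)·(L)^(1/3) = 27.
Solving, L = 27 and M = 27.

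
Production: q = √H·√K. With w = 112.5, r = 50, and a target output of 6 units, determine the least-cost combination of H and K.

H* = 4, K* = 9

Cost minimization requires the marginal rate of technical substitution to equal the input-price ratio: MP_H/MP_K = w/r.
Here MP_H/MP_K = (1/2)·(K/H)/(1/2) = (K/H). Setting this equal to 112.5/50 = 2.25 gives K = 2.25H.
Substituting into q = 6: H^(1/2)·(2.25H)^(1/2) = 6.
Solving, H = 4 and K = 9.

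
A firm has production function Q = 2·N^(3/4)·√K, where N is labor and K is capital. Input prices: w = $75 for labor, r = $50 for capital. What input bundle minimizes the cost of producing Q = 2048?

Cost minimization requires the marginal rate of technical substitution to equal the input-price ratio: MP_N/MP_K = w/r.
Here MP_N/MP_K = (3/4)·(K/N)/(1/2) = 1.5·(K/N). Setting this equal to 75/50 = 1.5 gives K = N.
Substituting into Q = 2048: 2·N^(3/4)·(N)^(1/2) = 2048.
Solving, N = 256 and K = 256.

N* = 256, K* = 256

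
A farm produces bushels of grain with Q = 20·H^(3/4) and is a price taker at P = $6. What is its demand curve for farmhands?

MP_H = (3/4)·20·H^(-1/4) = 15·H^(-1/4).
Setting P·MP_H = w: 90·H^(-1/4) = w.
Solving for H: H^(-1/4) = w/90, so H = (90/w)^(4).

H(w) = (90/w)^(4)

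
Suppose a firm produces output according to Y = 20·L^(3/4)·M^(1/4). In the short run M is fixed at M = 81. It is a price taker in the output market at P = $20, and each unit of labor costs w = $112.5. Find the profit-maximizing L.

With M = 81, MP_L = (3/4)·20·L^(-1/4)·81^(1/4) = 45·L^(-1/4).
Profit maximization for a price taker requires P·MP_L = w: 20·45·L^(-1/4) = 112.5.
So L^(-1/4) = 0.125, which gives L = 4096.

L* = 4096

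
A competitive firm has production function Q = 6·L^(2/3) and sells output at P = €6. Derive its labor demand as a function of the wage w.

MP_L = (2/3)·6·L^(-1/3) = 4·L^(-1/3).
Setting P·MP_L = w: 24·L^(-1/3) = w.
Solving for L: L^(-1/3) = w/24, so L = (24/w)^(3).

L(w) = 13824/w³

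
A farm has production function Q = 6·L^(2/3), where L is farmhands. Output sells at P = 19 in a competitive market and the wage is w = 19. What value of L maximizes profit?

MP_L = (2/3)·6·L^(-1/3) = 4·L^(-1/3).
Profit maximization for a price taker requires P·MP_L = w: 19·4·L^(-1/3) = 19.
So L^(-1/3) = 0.25, which gives L = 64.

L* = 64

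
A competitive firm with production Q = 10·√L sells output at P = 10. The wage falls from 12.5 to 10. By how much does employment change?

From P·MP_L = w with MP_L = 5·L^(-1/2), the labor demand is L(w) = (50/w)^(2).
At w = 12.5: L = 16. At w = 10: L = 25.
ΔL = 25 − 16 = 9.

ΔL = 9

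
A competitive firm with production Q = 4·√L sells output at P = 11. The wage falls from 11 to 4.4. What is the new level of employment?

From P·MP_L = w with MP_L = 2·L^(-1/2), the labor demand is L(w) = (22/w)^(2).
At w = 11: L = 4. At w = 4.4: L = 25.

L* = 25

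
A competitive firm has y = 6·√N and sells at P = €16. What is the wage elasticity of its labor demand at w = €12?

ε = -2

MP_N = (1/2)·6·N^(-1/2), so P·MP_N = w gives 48·N^(-1/2) = w.
Solving, N(w) = (48/w)^(2). This is a constant-elasticity form: N ∝ w^(−2), so ε = −2.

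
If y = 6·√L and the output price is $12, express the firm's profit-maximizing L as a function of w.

L(w) = 1296/w²

MP_L = (1/2)·6·L^(-1/2) = 3·L^(-1/2).
Setting P·MP_L = w: 36·L^(-1/2) = w.
Solving for L: L^(-1/2) = w/36, so L = (36/w)^(2).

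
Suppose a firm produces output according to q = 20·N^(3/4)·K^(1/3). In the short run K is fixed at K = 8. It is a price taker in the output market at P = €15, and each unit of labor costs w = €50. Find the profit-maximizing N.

With K = 8, MP_N = (3/4)·20·N^(-1/4)·8^(1/3) = 30·N^(-1/4).
Profit maximization for a price taker requires P·MP_N = w: 15·30·N^(-1/4) = 50.
So N^(-1/4) = 1/9, which gives N = 6561.

N* = 6561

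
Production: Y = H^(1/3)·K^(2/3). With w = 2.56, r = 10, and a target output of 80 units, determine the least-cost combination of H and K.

Cost minimization requires the marginal rate of technical substitution to equal the input-price ratio: MP_H/MP_K = w/r.
Here MP_H/MP_K = (1/3)·(K/H)/(2/3) = 0.5·(K/H). Setting this equal to 2.56/10 = 0.256 gives K = 0.512H.
Substituting into Y = 80: H^(1/3)·(0.512H)^(2/3) = 80.
Solving, H = 125 and K = 64.

H* = 125, K* = 64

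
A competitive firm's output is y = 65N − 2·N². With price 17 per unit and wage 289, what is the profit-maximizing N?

The marginal product of N is MP_N = 65 − 4N.
A price-taking firm hires until the value of the marginal product equals the wage: P·MP_N = w, so 17·(65 − 4N) = 289.
Then 65 − 4N = 17, giving N = 12.

N* = 12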